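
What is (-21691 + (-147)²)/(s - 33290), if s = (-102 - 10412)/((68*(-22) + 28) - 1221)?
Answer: 110249/44753148 ≈ 0.0024635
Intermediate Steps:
s = 10514/2689 (s = -10514/((-1496 + 28) - 1221) = -10514/(-1468 - 1221) = -10514/(-2689) = -10514*(-1/2689) = 10514/2689 ≈ 3.9100)
(-21691 + (-147)²)/(s - 33290) = (-21691 + (-147)²)/(10514/2689 - 33290) = (-21691 + 21609)/(-89506296/2689) = -82*(-2689/89506296) = 110249/44753148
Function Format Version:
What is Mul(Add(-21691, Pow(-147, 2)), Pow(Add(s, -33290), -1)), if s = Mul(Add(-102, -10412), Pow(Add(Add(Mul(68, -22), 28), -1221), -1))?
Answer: Rational(110249, 44753148) ≈ 0.0024635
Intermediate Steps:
s = Rational(10514, 2689) (s = Mul(-10514, Pow(Add(Add(-1496, 28), -1221), -1)) = Mul(-10514, Pow(Add(-1468, -1221), -1)) = Mul(-10514, Pow(-2689, -1)) = Mul(-10514, Rational(-1, 2689)) = Rational(10514, 2689) ≈ 3.9100)
Mul(Add(-21691, Pow(-147, 2)), Pow(Add(s, -33290), -1)) = Mul(Add(-21691, Pow(-147, 2)), Pow(Add(Rational(10514, 2689), -33290), -1)) = Mul(Add(-21691, 21609), Pow(Rational(-89506296, 2689), -1)) = Mul(-82, Rational(-2689, 89506296)) = Rational(110249, 44753148)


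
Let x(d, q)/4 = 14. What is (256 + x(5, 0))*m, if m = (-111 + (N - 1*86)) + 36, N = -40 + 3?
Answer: -61776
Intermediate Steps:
N = -37
x(d, q) = 56 (x(d, q) = 4*14 = 56)
m = -198 (m = (-111 + (-37 - 1*86)) + 36 = (-111 + (-37 - 86)) + 36 = (-111 - 123) + 36 = -234 + 36 = -198)
(256 + x(5, 0))*m = (256 + 56)*(-198) = 312*(-198) = -61776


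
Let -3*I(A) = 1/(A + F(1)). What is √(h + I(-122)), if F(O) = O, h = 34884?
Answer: √37988679/33 ≈ 186.77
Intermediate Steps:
I(A) = -1/(3*(1 + A)) (I(A) = -1/(3*(A + 1)) = -1/(3*(1 + A)))
√(h + I(-122)) = √(34884 - 1/(3 + 3*(-122))) = √(34884 - 1/(3 - 366)) = √(34884 - 1/(-363)) = √(34884 - 1*(-1/363)) = √(34884 + 1/363) = √(12662893/363) = √37988679/33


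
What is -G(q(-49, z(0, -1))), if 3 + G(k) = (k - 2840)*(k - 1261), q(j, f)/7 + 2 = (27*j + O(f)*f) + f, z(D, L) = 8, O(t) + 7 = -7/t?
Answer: -136512497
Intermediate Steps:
O(t) = -7 - 7/t
q(j, f) = -14 + 7*f + 189*j + 7*f*(-7 - 7/f) (q(j, f) = -14 + 7*((27*j + (-7 - 7/f)*f) + f) = -14 + 7*((27*j + f*(-7 - 7/f)) + f) = -14 + 7*(f + 27*j + f*(-7 - 7/f)) = -14 + (7*f + 189*j + 7*f*(-7 - 7/f)) = -14 + 7*f + 189*j + 7*f*(-7 - 7/f))
G(k) = -3 + (-2840 + k)*(-1261 + k) (G(k) = -3 + (k - 2840)*(k - 1261) = -3 + (-2840 + k)*(-1261 + k))
-G(q(-49, z(0, -1))) = -(3581237 + (-63 - 42*8 + 189*(-49))**2 - 4101*(-63 - 42*8 + 189*(-49))) = -(3581237 + (-63 - 336 - 9261)**2 - 4101*(-63 - 336 - 9261)) = -(3581237 + (-9660)**2 - 4101*(-9660)) = -(3581237 + 93315600 + 39615660) = -1*136512497 = -136512497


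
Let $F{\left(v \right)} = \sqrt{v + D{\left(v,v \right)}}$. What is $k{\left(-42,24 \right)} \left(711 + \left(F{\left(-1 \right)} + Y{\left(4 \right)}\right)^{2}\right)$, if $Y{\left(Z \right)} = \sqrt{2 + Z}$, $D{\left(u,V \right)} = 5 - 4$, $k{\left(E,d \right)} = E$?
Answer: $-30114$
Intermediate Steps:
$D{\left(u,V \right)} = 1$
$F{\left(v \right)} = \sqrt{1 + v}$ ($F{\left(v \right)} = \sqrt{v + 1} = \sqrt{1 + v}$)
$k{\left(-42,24 \right)} \left(711 + \left(F{\left(-1 \right)} + Y{\left(4 \right)}\right)^{2}\right) = - 42 \left(711 + \left(\sqrt{1 - 1} + \sqrt{2 + 4}\right)^{2}\right) = - 42 \left(711 + \left(\sqrt{0} + \sqrt{6}\right)^{2}\right) = - 42 \left(711 + \left(0 + \sqrt{6}\right)^{2}\right) = - 42 \left(711 + \left(\sqrt{6}\right)^{2}\right) = - 42 \left(711 + 6\right) = \left(-42\right) 717 = -30114$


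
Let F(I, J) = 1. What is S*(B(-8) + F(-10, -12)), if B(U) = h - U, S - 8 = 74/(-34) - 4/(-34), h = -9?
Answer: 0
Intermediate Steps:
S = 101/17 (S = 8 + (74/(-34) - 4/(-34)) = 8 + (74*(-1/34) - 4*(-1/34)) = 8 + (-37/17 + 2/17) = 8 - 35/17 = 101/17 ≈ 5.9412)
B(U) = -9 - U
S*(B(-8) + F(-10, -12)) = 101*((-9 - 1*(-8)) + 1)/17 = 101*((-9 + 8) + 1)/17 = 101*(-1 + 1)/17 = (101/17)*0 = 0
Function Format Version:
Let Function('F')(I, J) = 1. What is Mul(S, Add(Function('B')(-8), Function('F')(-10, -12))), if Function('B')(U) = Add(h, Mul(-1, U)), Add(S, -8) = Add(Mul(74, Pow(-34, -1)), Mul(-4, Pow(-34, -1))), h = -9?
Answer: 0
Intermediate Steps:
S = Rational(101, 17) (S = Add(8, Add(Mul(74, Pow(-34, -1)), Mul(-4, Pow(-34, -1)))) = Add(8, Add(Mul(74, Rational(-1, 34)), Mul(-4, Rational(-1, 34)))) = Add(8, Add(Rational(-37, 17), Rational(2, 17))) = Add(8, Rational(-35, 17)) = Rational(101, 17) ≈ 5.9412)
Function('B')(U) = Add(-9, Mul(-1, U))
Mul(S, Add(Function('B')(-8), Function('F')(-10, -12))) = Mul(Rational(101, 17), Add(Add(-9, Mul(-1, -8)), 1)) = Mul(Rational(101, 17), Add(Add(-9, 8), 1)) = Mul(Rational(101, 17), Add(-1, 1)) = Mul(Rational(101, 17), 0) = 0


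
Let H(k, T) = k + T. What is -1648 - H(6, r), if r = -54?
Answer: -1600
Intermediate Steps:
H(k, T) = T + k
-1648 - H(6, r) = -1648 - (-54 + 6) = -1648 - 1*(-48) = -1648 + 48 = -1600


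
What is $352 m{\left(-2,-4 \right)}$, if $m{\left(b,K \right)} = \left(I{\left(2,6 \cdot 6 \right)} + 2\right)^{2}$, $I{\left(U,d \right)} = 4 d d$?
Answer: $9466897792$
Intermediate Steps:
$I{\left(U,d \right)} = 4 d^{2}$
$m{\left(b,K \right)} = 26894596$ ($m{\left(b,K \right)} = \left(4 \left(6 \cdot 6\right)^{2} + 2\right)^{2} = \left(4 \cdot 36^{2} + 2\right)^{2} = \left(4 \cdot 1296 + 2\right)^{2} = \left(5184 + 2\right)^{2} = 5186^{2} = 26894596$)
$352 m{\left(-2,-4 \right)} = 352 \cdot 26894596 = 9466897792$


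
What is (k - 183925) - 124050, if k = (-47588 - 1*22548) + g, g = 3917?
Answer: -374194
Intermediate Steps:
k = -66219 (k = (-47588 - 1*22548) + 3917 = (-47588 - 22548) + 3917 = -70136 + 3917 = -66219)
(k - 183925) - 124050 = (-66219 - 183925) - 124050 = -250144 - 124050 = -374194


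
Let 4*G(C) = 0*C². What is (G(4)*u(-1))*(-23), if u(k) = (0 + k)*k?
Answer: 0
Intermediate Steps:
G(C) = 0 (G(C) = (0*C²)/4 = (¼)*0 = 0)
u(k) = k² (u(k) = k*k = k²)
(G(4)*u(-1))*(-23) = (0*(-1)²)*(-23) = (0*1)*(-23) = 0*(-23) = 0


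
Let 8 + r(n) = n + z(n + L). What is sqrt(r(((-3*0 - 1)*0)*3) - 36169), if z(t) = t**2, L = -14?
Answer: I*sqrt(35981) ≈ 189.69*I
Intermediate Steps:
r(n) = -8 + n + (-14 + n)**2 (r(n) = -8 + (n + (n - 14)**2) = -8 + (n + (-14 + n)**2) = -8 + n + (-14 + n)**2)
sqrt(r(((-3*0 - 1)*0)*3) - 36169) = sqrt((-8 + ((-3*0 - 1)*0)*3 + (-14 + ((-3*0 - 1)*0)*3)**2) - 36169) = sqrt((-8 + ((0 - 1)*0)*3 + (-14 + ((0 - 1)*0)*3)**2) - 36169) = sqrt((-8 - 1*0*3 + (-14 - 1*0*3)**2) - 36169) = sqrt((-8 + 0*3 + (-14 + 0*3)**2) - 36169) = sqrt((-8 + 0 + (-14 + 0)**2) - 36169) = sqrt((-8 + 0 + (-14)**2) - 36169) = sqrt((-8 + 0 + 196) - 36169) = sqrt(188 - 36169) = sqrt(-35981) = I*sqrt(35981)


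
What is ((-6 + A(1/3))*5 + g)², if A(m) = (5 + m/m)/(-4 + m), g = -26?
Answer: 498436/121 ≈ 4119.3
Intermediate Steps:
A(m) = 6/(-4 + m) (A(m) = (5 + 1)/(-4 + m) = 6/(-4 + m))
((-6 + A(1/3))*5 + g)² = ((-6 + 6/(-4 + 1/3))*5 - 26)² = ((-6 + 6/(-4 + ⅓))*5 - 26)² = ((-6 + 6/(-11/3))*5 - 26)² = ((-6 + 6*(-3/11))*5 - 26)² = ((-6 - 18/11)*5 - 26)² = (-84/11*5 - 26)² = (-420/11 - 26)² = (-706/11)² = 498436/121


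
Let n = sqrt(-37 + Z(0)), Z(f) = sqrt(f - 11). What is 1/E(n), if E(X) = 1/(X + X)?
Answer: 2*sqrt(-37 + I*sqrt(11)) ≈ 0.5447 + 12.178*I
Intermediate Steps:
Z(f) = sqrt(-11 + f)
n = sqrt(-37 + I*sqrt(11)) (n = sqrt(-37 + sqrt(-11 + 0)) = sqrt(-37 + sqrt(-11)) = sqrt(-37 + I*sqrt(11)) ≈ 0.27235 + 6.0889*I)
E(X) = 1/(2*X)
1/E(n) = 1/(1/(2*(sqrt(-37 + I*sqrt(11))))) = 1/(1/(2*sqrt(-37 + I*sqrt(11)))) = 2*sqrt(-37 + I*sqrt(11))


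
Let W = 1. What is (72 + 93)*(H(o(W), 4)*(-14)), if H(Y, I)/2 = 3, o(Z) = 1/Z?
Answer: -13860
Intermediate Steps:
o(Z) = 1/Z
H(Y, I) = 6 (H(Y, I) = 2*3 = 6)
(72 + 93)*(H(o(W), 4)*(-14)) = (72 + 93)*(6*(-14)) = 165*(-84) = -13860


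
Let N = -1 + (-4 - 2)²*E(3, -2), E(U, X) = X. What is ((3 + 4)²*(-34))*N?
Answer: 121618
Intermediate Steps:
N = -73 (N = -1 + (-4 - 2)²*(-2) = -1 + (-6)²*(-2) = -1 + 36*(-2) = -1 - 72 = -73)
((3 + 4)²*(-34))*N = ((3 + 4)²*(-34))*(-73) = (7²*(-34))*(-73) = (49*(-34))*(-73) = -1666*(-73) = 121618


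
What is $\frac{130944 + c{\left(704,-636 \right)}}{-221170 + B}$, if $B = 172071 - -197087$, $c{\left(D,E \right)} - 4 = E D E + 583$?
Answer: $\frac{284896715}{147988} \approx 1925.1$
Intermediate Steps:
$c{\left(D,E \right)} = 587 + D E^{2}$ ($c{\left(D,E \right)} = 4 + \left(E D E + 583\right) = 4 + \left(D E E + 583\right) = 4 + \left(D E^{2} + 583\right) = 4 + \left(583 + D E^{2}\right) = 587 + D E^{2}$)
$B = 369158$ ($B = 172071 + 197087 = 369158$)
$\frac{130944 + c{\left(704,-636 \right)}}{-221170 + B} = \frac{130944 + \left(587 + 704 \left(-636\right)^{2}\right)}{-221170 + 369158} = \frac{130944 + \left(587 + 704 \cdot 404496\right)}{147988} = \left(130944 + \left(587 + 284765184\right)\right) \frac{1}{147988} = \left(130944 + 284765771\right) \frac{1}{147988} = 284896715 \cdot \frac{1}{147988} = \frac{284896715}{147988}$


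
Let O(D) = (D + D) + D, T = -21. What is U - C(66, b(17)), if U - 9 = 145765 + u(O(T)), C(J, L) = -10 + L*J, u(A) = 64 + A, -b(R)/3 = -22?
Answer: 141429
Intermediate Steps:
O(D) = 3*D (O(D) = 2*D + D = 3*D)
b(R) = 66 (b(R) = -3*(-22) = 66)
C(J, L) = -10 + J*L
U = 145775 (U = 9 + (145765 + (64 + 3*(-21))) = 9 + (145765 + (64 - 63)) = 9 + (145765 + 1) = 9 + 145766 = 145775)
U - C(66, b(17)) = 145775 - (-10 + 66*66) = 145775 - (-10 + 4356) = 145775 - 1*4346 = 145775 - 4346 = 141429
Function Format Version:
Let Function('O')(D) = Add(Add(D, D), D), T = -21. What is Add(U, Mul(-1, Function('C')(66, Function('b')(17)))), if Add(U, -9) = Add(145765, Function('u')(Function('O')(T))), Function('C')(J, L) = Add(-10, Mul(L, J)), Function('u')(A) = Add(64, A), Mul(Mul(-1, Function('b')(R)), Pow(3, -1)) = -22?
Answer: 141429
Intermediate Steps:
Function('O')(D) = Mul(3, D) (Function('O')(D) = Add(Mul(2, D), D) = Mul(3, D))
Function('b')(R) = 66 (Function('b')(R) = Mul(-3, -22) = 66)
Function('C')(J, L) = Add(-10, Mul(J, L))
U = 145775 (U = Add(9, Add(145765, Add(64, Mul(3, -21)))) = Add(9, Add(145765, Add(64, -63))) = Add(9, Add(145765, 1)) = Add(9, 145766) = 145775)
Add(U, Mul(-1, Function('C')(66, Function('b')(17)))) = Add(145775, Mul(-1, Add(-10, Mul(66, 66)))) = Add(145775, Mul(-1, Add(-10, 4356))) = Add(145775, Mul(-1, 4346)) = Add(145775, -4346) = 141429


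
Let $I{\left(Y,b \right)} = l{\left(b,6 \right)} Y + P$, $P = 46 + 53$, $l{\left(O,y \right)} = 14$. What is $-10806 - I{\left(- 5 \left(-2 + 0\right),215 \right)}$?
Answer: $-11045$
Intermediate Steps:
$P = 99$
$I{\left(Y,b \right)} = 99 + 14 Y$ ($I{\left(Y,b \right)} = 14 Y + 99 = 99 + 14 Y$)
$-10806 - I{\left(- 5 \left(-2 + 0\right),215 \right)} = -10806 - \left(99 + 14 \left(- 5 \left(-2 + 0\right)\right)\right) = -10806 - \left(99 + 14 \left(\left(-5\right) \left(-2\right)\right)\right) = -10806 - \left(99 + 14 \cdot 10\right) = -10806 - \left(99 + 140\right) = -10806 - 239 = -11045$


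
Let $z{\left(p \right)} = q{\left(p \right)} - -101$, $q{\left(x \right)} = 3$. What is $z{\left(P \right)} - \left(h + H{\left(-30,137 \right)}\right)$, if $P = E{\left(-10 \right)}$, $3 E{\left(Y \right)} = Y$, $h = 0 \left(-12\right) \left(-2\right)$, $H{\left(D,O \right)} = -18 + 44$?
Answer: $78$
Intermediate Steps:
$H{\left(D,O \right)} = 26$
$h = 0$ ($h = 0 \left(-2\right) = 0$)
$E{\left(Y \right)} = \frac{Y}{3}$
$P = - \frac{10}{3}$ ($P = \frac{1}{3} \left(-10\right) = - \frac{10}{3} \approx -3.3333$)
$z{\left(p \right)} = 104$ ($z{\left(p \right)} = 3 - -101 = 3 + 101 = 104$)
$z{\left(P \right)} - \left(h + H{\left(-30,137 \right)}\right) = 104 - \left(0 + 26\right) = 104 - 26 = 78$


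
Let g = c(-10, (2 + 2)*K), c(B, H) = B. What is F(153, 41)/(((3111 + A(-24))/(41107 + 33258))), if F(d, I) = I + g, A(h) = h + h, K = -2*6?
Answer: 2305315/3063 ≈ 752.63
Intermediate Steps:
K = -12
g = -10
A(h) = 2*h
F(d, I) = -10 + I (F(d, I) = I - 10 = -10 + I)
F(153, 41)/(((3111 + A(-24))/(41107 + 33258))) = (-10 + 41)/(((3111 + 2*(-24))/(41107 + 33258))) = 31/(((3111 - 48)/74365)) = 31/((3063*(1/74365))) = 31/(3063/74365) = 31*(74365/3063) = 2305315/3063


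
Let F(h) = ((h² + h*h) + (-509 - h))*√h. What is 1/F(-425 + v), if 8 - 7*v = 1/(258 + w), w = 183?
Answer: -200120949*I*√572446/1119789741032666456 ≈ -1.3521e-7*I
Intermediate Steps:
v = 3527/3087 (v = 8/7 - 1/(7*(258 + 183)) = 8/7 - ⅐/441 = 8/7 - ⅐*1/441 = 8/7 - 1/3087 = 3527/3087 ≈ 1.1425)
F(h) = √h*(-509 - h + 2*h²) (F(h) = ((h² + h²) + (-509 - h))*√h = (2*h² + (-509 - h))*√h = (-509 - h + 2*h²)*√h = √h*(-509 - h + 2*h²))
1/F(-425 + v) = 1/(√(-425 + 3527/3087)*(-509 - (-425 + 3527/3087) + 2*(-425 + 3527/3087)²)) = 1/(√(-1308448/3087)*(-509 - 1*(-1308448/3087) + 2*(-1308448/3087)²)) = 1/((4*I*√572446/147)*(-509 + 1308448/3087 + 2*(1712036168704/9529569))) = 1/((4*I*√572446/147)*(-509 + 1308448/3087 + 3424072337408/9529569)) = 1/((4*I*√572446/147)*(3423260965763/9529569)) = 1/(13693043863052*I*√572446/1400846643) = -200120949*I*√572446/1119789741032666456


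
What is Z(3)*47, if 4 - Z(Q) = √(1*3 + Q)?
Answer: 188 - 47*√6 ≈ 72.874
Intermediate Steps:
Z(Q) = 4 - √(3 + Q) (Z(Q) = 4 - √(1*3 + Q) = 4 - √(3 + Q))
Z(3)*47 = (4 - √(3 + 3))*47 = (4 - √6)*47 = 188 - 47*√6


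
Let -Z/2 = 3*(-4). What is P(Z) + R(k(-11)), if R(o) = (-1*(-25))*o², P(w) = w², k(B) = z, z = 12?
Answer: 4176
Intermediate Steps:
Z = 24 (Z = -6*(-4) = -2*(-12) = 24)
k(B) = 12
R(o) = 25*o²
P(Z) + R(k(-11)) = 24² + 25*12² = 576 + 25*144 = 576 + 3600 = 4176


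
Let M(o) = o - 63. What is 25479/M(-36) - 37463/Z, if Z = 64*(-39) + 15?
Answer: -6611618/27291 ≈ -242.26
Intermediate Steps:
M(o) = -63 + o
Z = -2481 (Z = -2496 + 15 = -2481)
25479/M(-36) - 37463/Z = 25479/(-63 - 36) - 37463/(-2481) = 25479/(-99) - 37463*(-1/2481) = 25479*(-1/99) + 37463/2481 = -2831/11 + 37463/2481 = -6611618/27291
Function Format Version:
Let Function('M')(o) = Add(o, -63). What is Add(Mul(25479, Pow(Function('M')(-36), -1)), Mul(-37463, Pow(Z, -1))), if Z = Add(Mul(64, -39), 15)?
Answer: Rational(-6611618, 27291) ≈ -242.26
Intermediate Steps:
Function('M')(o) = Add(-63, o)
Z = -2481 (Z = Add(-2496, 15) = -2481)
Add(Mul(25479, Pow(Function('M')(-36), -1)), Mul(-37463, Pow(Z, -1))) = Add(Mul(25479, Pow(Add(-63, -36), -1)), Mul(-37463, Pow(-2481, -1))) = Add(Mul(25479, Pow(-99, -1)), Mul(-37463, Rational(-1, 2481))) = Add(Mul(25479, Rational(-1, 99)), Rational(37463, 2481)) = Add(Rational(-2831, 11), Rational(37463, 2481)) = Rational(-6611618, 27291)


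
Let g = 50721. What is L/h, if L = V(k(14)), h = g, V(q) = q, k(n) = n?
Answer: 14/50721 ≈ 0.00027602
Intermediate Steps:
h = 50721
L = 14
L/h = 14/50721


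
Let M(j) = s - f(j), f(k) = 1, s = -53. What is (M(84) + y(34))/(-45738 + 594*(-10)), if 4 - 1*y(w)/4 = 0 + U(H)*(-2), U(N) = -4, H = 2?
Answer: 35/25839 ≈ 0.0013545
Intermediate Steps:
y(w) = -16 (y(w) = 16 - 4*(0 - 4*(-2)) = 16 - 4*(0 + 8) = 16 - 4*8 = 16 - 32 = -16)
M(j) = -54 (M(j) = -53 - 1*1 = -53 - 1 = -54)
(M(84) + y(34))/(-45738 + 594*(-10)) = (-54 - 16)/(-45738 + 594*(-10)) = -70/(-45738 - 5940) = -70/(-51678) = -70*(-1/51678) = 35/25839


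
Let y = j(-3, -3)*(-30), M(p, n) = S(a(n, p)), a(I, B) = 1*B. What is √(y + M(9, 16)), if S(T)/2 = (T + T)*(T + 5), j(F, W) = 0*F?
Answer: 6*√14 ≈ 22.450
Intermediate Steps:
a(I, B) = B
j(F, W) = 0
S(T) = 4*T*(5 + T) (S(T) = 2*((T + T)*(T + 5)) = 2*((2*T)*(5 + T)) = 2*(2*T*(5 + T)) = 4*T*(5 + T))
M(p, n) = 4*p*(5 + p)
y = 0 (y = 0*(-30) = 0)
√(y + M(9, 16)) = √(0 + 4*9*(5 + 9)) = √(0 + 4*9*14) = √(0 + 504) = √504 = 6*√14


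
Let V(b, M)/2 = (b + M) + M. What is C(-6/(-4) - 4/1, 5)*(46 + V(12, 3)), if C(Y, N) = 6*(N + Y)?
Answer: 1230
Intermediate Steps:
V(b, M) = 2*b + 4*M (V(b, M) = 2*((b + M) + M) = 2*((M + b) + M) = 2*(b + 2*M) = 2*b + 4*M)
C(Y, N) = 6*N + 6*Y
C(-6/(-4) - 4/1, 5)*(46 + V(12, 3)) = (6*5 + 6*(-6/(-4) - 4/1))*(46 + (2*12 + 4*3)) = (30 + 6*(-6*(-¼) - 4*1))*(46 + (24 + 12)) = (30 + 6*(3/2 - 4))*(46 + 36) = (30 + 6*(-5/2))*82 = (30 - 15)*82 = 15*82 = 1230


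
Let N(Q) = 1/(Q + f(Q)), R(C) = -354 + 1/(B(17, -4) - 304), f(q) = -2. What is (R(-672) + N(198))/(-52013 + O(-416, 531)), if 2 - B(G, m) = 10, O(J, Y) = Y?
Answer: 5411923/787056816 ≈ 0.0068762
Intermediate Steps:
B(G, m) = -8 (B(G, m) = 2 - 1*10 = 2 - 10 = -8)
R(C) = -110449/312 (R(C) = -354 + 1/(-8 - 304) = -354 + 1/(-312) = -354 - 1/312 = -110449/312)
N(Q) = 1/(-2 + Q) (N(Q) = 1/(Q - 2) = 1/(-2 + Q))
(R(-672) + N(198))/(-52013 + O(-416, 531)) = (-110449/312 + 1/(-2 + 198))/(-52013 + 531) = (-110449/312 + 1/196)/(-51482) = (-110449/312 + 1/196)*(-1/51482) = -5411923/15288*(-1/51482) = 5411923/787056816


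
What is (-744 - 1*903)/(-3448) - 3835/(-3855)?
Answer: 3914453/2658408 ≈ 1.4725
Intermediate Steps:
(-744 - 1*903)/(-3448) - 3835/(-3855) = (-744 - 903)*(-1/3448) - 3835*(-1/3855) = -1647*(-1/3448) + 767/771 = 1647/3448 + 767/771 = 3914453/2658408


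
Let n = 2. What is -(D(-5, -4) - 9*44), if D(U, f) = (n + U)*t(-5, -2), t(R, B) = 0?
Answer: 396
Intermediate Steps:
D(U, f) = 0 (D(U, f) = (2 + U)*0 = 0)
-(D(-5, -4) - 9*44) = -(0 - 9*44) = -(0 - 396) = -1*(-396) = 396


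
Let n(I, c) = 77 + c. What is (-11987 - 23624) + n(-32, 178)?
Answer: -35356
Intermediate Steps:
(-11987 - 23624) + n(-32, 178) = (-11987 - 23624) + (77 + 178) = -35611 + 255 = -35356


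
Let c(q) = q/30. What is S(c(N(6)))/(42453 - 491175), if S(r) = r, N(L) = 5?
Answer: -1/2692332 ≈ -3.7143e-7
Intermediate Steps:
c(q) = q/30 (c(q) = q*(1/30) = q/30)
S(c(N(6)))/(42453 - 491175) = ((1/30)*5)/(42453 - 491175) = (⅙)/(-448722) = (⅙)*(-1/448722) = -1/2692332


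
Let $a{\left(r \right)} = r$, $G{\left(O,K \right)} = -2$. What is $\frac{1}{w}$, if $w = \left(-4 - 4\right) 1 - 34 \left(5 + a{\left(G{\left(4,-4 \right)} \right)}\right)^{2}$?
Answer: $- \frac{1}{314} \approx -0.0031847$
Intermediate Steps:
$w = -314$ ($w = \left(-4 - 4\right) 1 - 34 \left(5 - 2\right)^{2} = \left(-8\right) 1 - 34 \cdot 3^{2} = -8 - 306 = -314$)
$\frac{1}{w} = \frac{1}{-314} = - \frac{1}{314}$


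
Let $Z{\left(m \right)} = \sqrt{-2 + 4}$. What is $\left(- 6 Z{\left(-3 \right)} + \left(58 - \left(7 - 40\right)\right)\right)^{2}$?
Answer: $8353 - 1092 \sqrt{2} \approx 6808.7$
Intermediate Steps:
$Z{\left(m \right)} = \sqrt{2}$
$\left(- 6 Z{\left(-3 \right)} + \left(58 - \left(7 - 40\right)\right)\right)^{2} = \left(- 6 \sqrt{2} + \left(58 - \left(7 - 40\right)\right)\right)^{2} = \left(- 6 \sqrt{2} + \left(58 - -33\right)\right)^{2} = \left(- 6 \sqrt{2} + \left(58 + 33\right)\right)^{2} = \left(- 6 \sqrt{2} + 91\right)^{2} = \left(91 - 6 \sqrt{2}\right)^{2}$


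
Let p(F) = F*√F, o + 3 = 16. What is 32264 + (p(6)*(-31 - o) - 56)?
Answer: 32208 - 264*√6 ≈ 31561.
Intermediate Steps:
o = 13 (o = -3 + 16 = 13)
p(F) = F^(3/2)
32264 + (p(6)*(-31 - o) - 56) = 32264 + (6^(3/2)*(-31 - 1*13) - 56) = 32264 + ((6*√6)*(-31 - 13) - 56) = 32264 + ((6*√6)*(-44) - 56) = 32264 + (-264*√6 - 56) = 32264 + (-56 - 264*√6) = 32208 - 264*√6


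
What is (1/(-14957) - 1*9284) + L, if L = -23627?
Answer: -492249828/14957 ≈ -32911.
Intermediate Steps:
(1/(-14957) - 1*9284) + L = (1/(-14957) - 1*9284) - 23627 = (-1/14957 - 9284) - 23627 = -138860789/14957 - 23627 = -492249828/14957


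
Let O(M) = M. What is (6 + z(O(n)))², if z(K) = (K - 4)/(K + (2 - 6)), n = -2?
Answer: 49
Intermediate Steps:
z(K) = 1 (z(K) = (-4 + K)/(K - 4) = (-4 + K)/(-4 + K) = 1)
(6 + z(O(n)))² = (6 + 1)² = 7² = 49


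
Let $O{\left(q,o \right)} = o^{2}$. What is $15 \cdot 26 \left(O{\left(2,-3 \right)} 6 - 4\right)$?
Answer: $19500$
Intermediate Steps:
$15 \cdot 26 \left(O{\left(2,-3 \right)} 6 - 4\right) = 15 \cdot 26 \left(\left(-3\right)^{2} \cdot 6 - 4\right) = 390 \left(9 \cdot 6 - 4\right) = 390 \left(54 - 4\right) = 390 \cdot 50 = 19500$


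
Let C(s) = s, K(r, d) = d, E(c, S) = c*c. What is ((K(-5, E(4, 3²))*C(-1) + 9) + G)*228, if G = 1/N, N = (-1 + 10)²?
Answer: -43016/27 ≈ -1593.2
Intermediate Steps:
N = 81 (N = 9² = 81)
E(c, S) = c²
G = 1/81 ≈ 0.012346
((K(-5, E(4, 3²))*C(-1) + 9) + G)*228 = ((4²*(-1) + 9) + 1/81)*228 = ((16*(-1) + 9) + 1/81)*228 = ((-16 + 9) + 1/81)*228 = (-7 + 1/81)*228 = -566/81*228 = -43016/27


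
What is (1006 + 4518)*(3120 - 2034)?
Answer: 5999064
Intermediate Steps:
(1006 + 4518)*(3120 - 2034) = 5524*1086 = 5999064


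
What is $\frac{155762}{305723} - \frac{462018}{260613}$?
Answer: $- \frac{33551975636}{26558462733} \approx -1.2633$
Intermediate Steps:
$\frac{155762}{305723} - \frac{462018}{260613} = 155762 \cdot \frac{1}{305723} - \frac{154006}{86871} = \frac{155762}{305723} - \frac{154006}{86871} = - \frac{33551975636}{26558462733}$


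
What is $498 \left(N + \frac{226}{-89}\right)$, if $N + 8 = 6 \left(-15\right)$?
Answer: $- \frac{4456104}{89} \approx -50069.0$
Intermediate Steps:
$N = -98$ ($N = -8 + 6 \left(-15\right) = -8 - 90 = -98$)
$498 \left(N + \frac{226}{-89}\right) = 498 \left(-98 + \frac{226}{-89}\right) = 498 \left(-98 + 226 \left(- \frac{1}{89}\right)\right) = 498 \left(-98 - \frac{226}{89}\right) = 498 \left(- \frac{8948}{89}\right) = - \frac{4456104}{89}$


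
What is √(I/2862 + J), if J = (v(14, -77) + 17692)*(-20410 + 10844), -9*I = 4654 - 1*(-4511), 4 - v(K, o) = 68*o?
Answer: I*√199649882875222/954 ≈ 14811.0*I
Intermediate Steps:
v(K, o) = 4 - 68*o
I = -3055/3 (I = -(4654 - 1*(-4511))/9 = -(4654 + 4511)/9 = -⅑*9165 = -3055/3 ≈ -1018.3)
J = -219367512 (J = ((4 - 68*(-77)) + 17692)*(-20410 + 10844) = ((4 + 5236) + 17692)*(-9566) = (5240 + 17692)*(-9566) = 22932*(-9566) = -219367512)
√(I/2862 + J) = √(-3055/3/2862 - 219367512) = √(-3055/3*1/2862 - 219367512) = √(-3055/8586 - 219367512) = √(-1883489461087/8586) = I*√199649882875222/954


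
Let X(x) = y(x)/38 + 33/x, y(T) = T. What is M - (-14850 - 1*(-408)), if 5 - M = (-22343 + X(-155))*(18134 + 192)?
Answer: 1206127451902/2945 ≈ 4.0955e+8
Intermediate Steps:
X(x) = 33/x + x/38 (X(x) = x/38 + 33/x = 33/x + x/38)
M = 1206084920212/2945 (M = 5 - (-22343 + (33/(-155) + (1/38)*(-155)))*(18134 + 192) = 5 - (-22343 + (33*(-1/155) - 155/38))*18326 = 5 - (-22343 + (-33/155 - 155/38))*18326 = 5 - (-22343 - 25279/5890)*18326 = 5 - (-131625549)*18326/5890 = 5 - 1*(-1206084905487/2945) = 5 + 1206084905487/2945 = 1206084920212/2945 ≈ 4.0954e+8)
M - (-14850 - 1*(-408)) = 1206084920212/2945 - (-14850 - 1*(-408)) = 1206084920212/2945 - (-14850 + 408) = 1206084920212/2945 - 1*(-14442) = 1206084920212/2945 + 14442 = 1206127451902/2945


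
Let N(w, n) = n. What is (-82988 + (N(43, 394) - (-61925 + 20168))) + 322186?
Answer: 281349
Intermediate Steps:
(-82988 + (N(43, 394) - (-61925 + 20168))) + 322186 = (-82988 + (394 - (-61925 + 20168))) + 322186 = (-82988 + (394 - 1*(-41757))) + 322186 = (-82988 + (394 + 41757)) + 322186 = (-82988 + 42151) + 322186 = -40837 + 322186 = 281349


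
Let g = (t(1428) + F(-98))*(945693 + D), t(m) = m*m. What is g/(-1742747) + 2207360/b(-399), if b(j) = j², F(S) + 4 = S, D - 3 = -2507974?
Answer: 507156613931289916/277447065147 ≈ 1.8279e+6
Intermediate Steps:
D = -2507971 (D = 3 - 2507974 = -2507971)
t(m) = m²
F(S) = -4 + S
g = -3185612948796 (g = (1428² + (-4 - 98))*(945693 - 2507971) = (2039184 - 102)*(-1562278) = 2039082*(-1562278) = -3185612948796)
g/(-1742747) + 2207360/b(-399) = -3185612948796/(-1742747) + 2207360/((-399)²) = -3185612948796*(-1/1742747) + 2207360/159201 = 3185612948796/1742747 + 2207360*(1/159201) = 3185612948796/1742747 + 2207360/159201 = 507156613931289916/277447065147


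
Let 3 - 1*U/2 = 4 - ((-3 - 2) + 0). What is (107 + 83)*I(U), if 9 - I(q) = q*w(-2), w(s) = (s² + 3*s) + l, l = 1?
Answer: -570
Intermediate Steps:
w(s) = 1 + s² + 3*s (w(s) = (s² + 3*s) + 1 = 1 + s² + 3*s)
U = -12 (U = 6 - 2*(4 - ((-3 - 2) + 0)) = 6 - 2*(4 - (-5 + 0)) = 6 - 2*(4 - 1*(-5)) = 6 - 2*(4 + 5) = 6 - 2*9 = 6 - 18 = -12)
I(q) = 9 + q (I(q) = 9 - q*(1 + (-2)² + 3*(-2)) = 9 - q*(1 + 4 - 6) = 9 - q*(-1) = 9 - (-1)*q = 9 + q)
(107 + 83)*I(U) = (107 + 83)*(9 - 12) = 190*(-3) = -570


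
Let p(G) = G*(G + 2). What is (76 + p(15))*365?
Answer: 120815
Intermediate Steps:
p(G) = G*(2 + G)
(76 + p(15))*365 = (76 + 15*(2 + 15))*365 = (76 + 15*17)*365 = (76 + 255)*365 = 331*365 = 120815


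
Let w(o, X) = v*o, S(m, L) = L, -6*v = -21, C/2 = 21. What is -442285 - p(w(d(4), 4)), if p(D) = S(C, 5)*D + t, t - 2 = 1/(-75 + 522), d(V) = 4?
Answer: -197733580/447 ≈ -4.4236e+5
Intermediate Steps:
C = 42 (C = 2*21 = 42)
v = 7/2 (v = -1/6*(-21) = 7/2 ≈ 3.5000)
t = 895/447 (t = 2 + 1/(-75 + 522) = 2 + 1/447 = 895/447 ≈ 2.0022)
w(o, X) = 7*o/2
p(D) = 895/447 + 5*D (p(D) = 5*D + 895/447 = 895/447 + 5*D)
-442285 - p(w(d(4), 4)) = -442285 - (895/447 + 5*((7/2)*4)) = -442285 - (895/447 + 5*14) = -442285 - (895/447 + 70) = -442285 - 1*32185/447 = -442285 - 32185/447 = -197733580/447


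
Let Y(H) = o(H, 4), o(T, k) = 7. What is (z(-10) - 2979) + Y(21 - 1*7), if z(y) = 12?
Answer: -2960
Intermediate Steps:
Y(H) = 7
(z(-10) - 2979) + Y(21 - 1*7) = (12 - 2979) + 7 = -2967 + 7 = -2960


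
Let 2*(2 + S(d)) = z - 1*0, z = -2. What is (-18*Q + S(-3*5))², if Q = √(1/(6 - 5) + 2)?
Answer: 981 + 108*√3 ≈ 1168.1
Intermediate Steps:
Q = √3 (Q = √(1/1 + 2) = √(1 + 2) = √3 ≈ 1.7320)
S(d) = -3 (S(d) = -2 + (-2 - 1*0)/2 = -2 + (-2 + 0)/2 = -2 + (½)*(-2) = -2 - 1 = -3)
(-18*Q + S(-3*5))² = (-18*√3 - 3)² = (-3 - 18*√3)²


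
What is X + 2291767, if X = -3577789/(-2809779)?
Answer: 6439362367282/2809779 ≈ 2.2918e+6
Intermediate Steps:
X = 3577789/2809779 (X = -3577789*(-1/2809779) = 3577789/2809779 ≈ 1.2733)
X + 2291767 = 3577789/2809779 + 2291767 = 6439362367282/2809779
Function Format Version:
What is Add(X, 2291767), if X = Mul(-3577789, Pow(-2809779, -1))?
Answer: Rational(6439362367282, 2809779) ≈ 2.2918e+6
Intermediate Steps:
X = Rational(3577789, 2809779) (X = Mul(-3577789, Rational(-1, 2809779)) = Rational(3577789, 2809779) ≈ 1.2733)
Add(X, 2291767) = Add(Rational(3577789, 2809779), 2291767) = Rational(6439362367282, 2809779)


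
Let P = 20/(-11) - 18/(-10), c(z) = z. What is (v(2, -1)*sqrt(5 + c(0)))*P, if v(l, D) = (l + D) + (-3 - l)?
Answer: 4*sqrt(5)/55 ≈ 0.16262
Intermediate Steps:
v(l, D) = -3 + D (v(l, D) = (D + l) + (-3 - l) = -3 + D)
P = -1/55 (P = 20*(-1/11) - 18*(-1/10) = -20/11 + 9/5 = -1/55 ≈ -0.018182)
(v(2, -1)*sqrt(5 + c(0)))*P = ((-3 - 1)*sqrt(5 + 0))*(-1/55) = -4*sqrt(5)*(-1/55) = 4*sqrt(5)/55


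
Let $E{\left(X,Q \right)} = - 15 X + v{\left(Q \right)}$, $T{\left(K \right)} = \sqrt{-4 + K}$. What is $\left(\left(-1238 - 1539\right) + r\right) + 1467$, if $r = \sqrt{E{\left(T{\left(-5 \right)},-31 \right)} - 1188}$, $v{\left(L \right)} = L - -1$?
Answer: $-1310 + \sqrt{-1218 - 45 i} \approx -1309.4 - 34.906 i$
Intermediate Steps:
$v{\left(L \right)} = 1 + L$ ($v{\left(L \right)} = L + 1 = 1 + L$)
$E{\left(X,Q \right)} = 1 + Q - 15 X$ ($E{\left(X,Q \right)} = - 15 X + \left(1 + Q\right) = 1 + Q - 15 X$)
$r = \sqrt{-1218 - 45 i}$ ($r = \sqrt{\left(1 - 31 - 15 \sqrt{-4 - 5}\right) - 1188} = \sqrt{\left(1 - 31 - 15 \sqrt{-9}\right) - 1188} = \sqrt{\left(1 - 31 - 15 \cdot 3 i\right) - 1188} = \sqrt{\left(1 - 31 - 45 i\right) - 1188} = \sqrt{\left(-30 - 45 i\right) - 1188} = \sqrt{-1218 - 45 i} \approx 0.6446 - 34.906 i$)
$\left(\left(-1238 - 1539\right) + r\right) + 1467 = \left(\left(-1238 - 1539\right) + \sqrt{-1218 - 45 i}\right) + 1467 = \left(-2777 + \sqrt{-1218 - 45 i}\right) + 1467 = -1310 + \sqrt{-1218 - 45 i}$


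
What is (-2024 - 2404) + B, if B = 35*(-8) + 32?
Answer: -4676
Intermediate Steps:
B = -248 (B = -280 + 32 = -248)
(-2024 - 2404) + B = (-2024 - 2404) - 248 = -4428 - 248 = -4676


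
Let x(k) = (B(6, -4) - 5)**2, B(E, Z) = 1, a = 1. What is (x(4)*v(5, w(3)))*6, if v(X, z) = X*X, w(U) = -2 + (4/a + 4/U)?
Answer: 2400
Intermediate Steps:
w(U) = 2 + 4/U (w(U) = -2 + (4/1 + 4/U) = -2 + (4*1 + 4/U) = -2 + (4 + 4/U) = 2 + 4/U)
v(X, z) = X**2
x(k) = 16 (x(k) = (1 - 5)**2 = (-4)**2 = 16)
(x(4)*v(5, w(3)))*6 = (16*5**2)*6 = (16*25)*6 = 400*6 = 2400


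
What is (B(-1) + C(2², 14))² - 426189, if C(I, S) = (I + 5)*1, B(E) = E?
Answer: -426125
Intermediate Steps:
C(I, S) = 5 + I (C(I, S) = (5 + I)*1 = 5 + I)
(B(-1) + C(2², 14))² - 426189 = (-1 + (5 + 2²))² - 426189 = (-1 + (5 + 4))² - 426189 = (-1 + 9)² - 426189 = 8² - 426189 = 64 - 426189 = -426125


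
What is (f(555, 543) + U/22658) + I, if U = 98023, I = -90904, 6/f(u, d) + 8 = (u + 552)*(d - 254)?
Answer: -658898472335287/7248634070 ≈ -90900.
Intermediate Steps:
f(u, d) = 6/(-8 + (-254 + d)*(552 + u)) (f(u, d) = 6/(-8 + (u + 552)*(d - 254)) = 6/(-8 + (552 + u)*(-254 + d)) = 6/(-8 + (-254 + d)*(552 + u)))
(f(555, 543) + U/22658) + I = (6/(-140216 - 254*555 + 552*543 + 543*555) + 98023/22658) - 90904 = (6/(-140216 - 140970 + 299736 + 301365) + 98023*(1/22658)) - 90904 = (6/319915 + 98023/22658) - 90904 = 31359163993/7248634070 - 90904 = -658898472335287/7248634070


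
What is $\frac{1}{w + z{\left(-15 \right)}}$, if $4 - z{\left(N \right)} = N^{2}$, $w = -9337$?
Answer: $- \frac{1}{9558} \approx -0.00010462$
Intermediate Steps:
$z{\left(N \right)} = 4 - N^{2}$
$\frac{1}{w + z{\left(-15 \right)}} = \frac{1}{-9337 + \left(4 - \left(-15\right)^{2}\right)} = \frac{1}{-9337 + \left(4 - 225\right)} = \frac{1}{-9337 - 221} = \frac{1}{-9558} = - \frac{1}{9558}$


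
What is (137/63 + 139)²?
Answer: 79103236/3969 ≈ 19930.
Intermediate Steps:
(137/63 + 139)² = (8894/63)² = 79103236/3969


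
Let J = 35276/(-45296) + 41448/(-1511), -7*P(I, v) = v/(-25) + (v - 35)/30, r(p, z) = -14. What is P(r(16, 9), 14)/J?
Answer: -76997538/12067066525 ≈ -0.0063808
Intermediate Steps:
P(I, v) = ⅙ + v/1050 (P(I, v) = -(v/(-25) + (v - 35)/30)/7 = -(v*(-1/25) + (-35 + v)*(1/30))/7 = -(-v/25 + (-7/6 + v/30))/7 = -(-7/6 - v/150)/7 = ⅙ + v/1050)
J = -482682661/17110564 (J = 35276*(-1/45296) + 41448*(-1/1511) = -8819/11324 - 41448/1511 = -482682661/17110564 ≈ -28.210)
P(r(16, 9), 14)/J = (⅙ + (1/1050)*14)/(-482682661/17110564) = (⅙ + 1/75)*(-17110564/482682661) = (9/50)*(-17110564/482682661) = -76997538/12067066525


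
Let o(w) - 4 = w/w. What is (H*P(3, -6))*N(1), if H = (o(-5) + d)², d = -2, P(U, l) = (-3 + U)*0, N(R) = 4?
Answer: 0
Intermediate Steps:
o(w) = 5 (o(w) = 4 + w/w = 4 + 1 = 5)
P(U, l) = 0
H = 9 (H = (5 - 2)² = 3² = 9)
(H*P(3, -6))*N(1) = (9*0)*4 = 0*4 = 0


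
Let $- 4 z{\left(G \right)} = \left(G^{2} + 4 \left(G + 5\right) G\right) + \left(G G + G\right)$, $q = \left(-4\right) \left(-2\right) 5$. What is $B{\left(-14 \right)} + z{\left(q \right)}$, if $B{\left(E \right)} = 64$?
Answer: $-2546$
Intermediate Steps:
$q = 40$ ($q = 8 \cdot 5 = 40$)
$z{\left(G \right)} = - \frac{G^{2}}{2} - \frac{G}{4} - \frac{G \left(20 + 4 G\right)}{4}$ ($z{\left(G \right)} = - \frac{\left(G^{2} + 4 \left(G + 5\right) G\right) + \left(G G + G\right)}{4} = - \frac{\left(G^{2} + 4 \left(5 + G\right) G\right) + \left(G^{2} + G\right)}{4} = - \frac{\left(G^{2} + \left(20 + 4 G\right) G\right) + \left(G + G^{2}\right)}{4} = - \frac{\left(G^{2} + G \left(20 + 4 G\right)\right) + \left(G + G^{2}\right)}{4} = - \frac{G + 2 G^{2} + G \left(20 + 4 G\right)}{4} = - \frac{G^{2}}{2} - \frac{G}{4} - \frac{G \left(20 + 4 G\right)}{4}$)
$B{\left(-14 \right)} + z{\left(q \right)} = 64 - 30 \left(7 + 2 \cdot 40\right) = 64 - 30 \left(7 + 80\right) = 64 - 30 \cdot 87 = 64 - 2610 = -2546$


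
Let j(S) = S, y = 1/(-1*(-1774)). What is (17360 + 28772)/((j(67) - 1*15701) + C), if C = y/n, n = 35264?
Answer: -2885941156352/978037025023 ≈ -2.9507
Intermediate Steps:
y = 1/1774 ≈ 0.00056370
C = 1/62558336 (C = (1/1774)/35264 = (1/1774)*(1/35264) = 1/62558336 ≈ 1.5985e-8)
(17360 + 28772)/((j(67) - 1*15701) + C) = (17360 + 28772)/((67 - 1*15701) + 1/62558336) = 46132/((67 - 15701) + 1/62558336) = 46132/(-15634 + 1/62558336) = 46132/(-978037025023/62558336) = 46132*(-62558336/978037025023) = -2885941156352/978037025023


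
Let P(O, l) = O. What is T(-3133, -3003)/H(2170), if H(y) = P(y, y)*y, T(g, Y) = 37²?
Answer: 1369/4708900 ≈ 0.00029073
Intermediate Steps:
T(g, Y) = 1369
H(y) = y² (H(y) = y*y = y²)
T(-3133, -3003)/H(2170) = 1369/(2170²) = 1369/4708900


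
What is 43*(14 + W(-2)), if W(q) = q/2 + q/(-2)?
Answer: 602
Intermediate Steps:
W(q) = 0 (W(q) = q*(1/2) + q*(-1/2) = q/2 - q/2 = 0)
43*(14 + W(-2)) = 43*(14 + 0) = 43*14 = 602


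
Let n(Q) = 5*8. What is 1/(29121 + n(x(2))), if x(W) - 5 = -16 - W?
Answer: 1/29161 ≈ 3.4292e-5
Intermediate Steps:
x(W) = -11 - W (x(W) = 5 + (-16 - W) = -11 - W)
n(Q) = 40
1/(29121 + n(x(2))) = 1/(29121 + 40) = 1/29161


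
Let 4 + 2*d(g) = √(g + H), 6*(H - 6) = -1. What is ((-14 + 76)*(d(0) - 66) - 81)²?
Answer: 110818889/6 - 133207*√210/3 ≈ 1.7826e+7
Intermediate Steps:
H = 35/6 (H = 6 + (⅙)*(-1) = 6 - ⅙ = 35/6 ≈ 5.8333)
d(g) = -2 + √(35/6 + g)/2 (d(g) = -2 + √(g + 35/6)/2 = -2 + √(35/6 + g)/2)
((-14 + 76)*(d(0) - 66) - 81)² = ((-14 + 76)*((-2 + √(210 + 36*0)/12) - 66) - 81)² = (62*((-2 + √(210 + 0)/12) - 66) - 81)² = (62*((-2 + √210/12) - 66) - 81)² = (62*(-68 + √210/12) - 81)² = ((-4216 + 31*√210/6) - 81)² = (-4297 + 31*√210/6)²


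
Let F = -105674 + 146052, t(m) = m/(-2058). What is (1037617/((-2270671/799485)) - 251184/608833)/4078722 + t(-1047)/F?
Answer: -179332620691724759475421/2002399921460829528866956 ≈ -0.089559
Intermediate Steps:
t(m) = -m/2058 (t(m) = m*(-1/2058) = -m/2058)
F = 40378
(1037617/((-2270671/799485)) - 251184/608833)/4078722 + t(-1047)/F = (1037617/((-2270671/799485)) - 251184/608833)/4078722 - 1/2058*(-1047)/40378 = (1037617/((-2270671*1/799485)) - 251184*1/608833)*(1/4078722) + (349/686)*(1/40378) = (1037617/(-2270671/799485) - 251184/608833)*(1/4078722) + 349/27699308 = (1037617*(-799485/2270671) - 251184/608833)*(1/4078722) + 349/27699308 = (-829559227245/2270671 - 251184/608833)*(1/4078722) + 349/27699308 = -505063603357479549/1382459436943*1/4078722 + 349/27699308 = -168354534452493183/1879555906522342282 + 349/27699308 = -179332620691724759475421/2002399921460829528866956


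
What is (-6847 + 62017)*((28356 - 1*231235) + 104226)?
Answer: -5442686010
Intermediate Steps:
(-6847 + 62017)*((28356 - 1*231235) + 104226) = 55170*((28356 - 231235) + 104226) = 55170*(-202879 + 104226) = 55170*(-98653) = -5442686010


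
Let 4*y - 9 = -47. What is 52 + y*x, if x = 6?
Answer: -5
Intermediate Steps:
y = -19/2 (y = 9/4 + (¼)*(-47) = 9/4 - 47/4 = -19/2 ≈ -9.5000)
52 + y*x = 52 - 19/2*6 = 52 - 57 = -5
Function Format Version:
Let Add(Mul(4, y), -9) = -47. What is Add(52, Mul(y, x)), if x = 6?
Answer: -5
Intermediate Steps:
y = Rational(-19, 2) (y = Add(Rational(9, 4), Mul(Rational(1, 4), -47)) = Add(Rational(9, 4), Rational(-47, 4)) = Rational(-19, 2) ≈ -9.5000)
Add(52, Mul(y, x)) = Add(52, Mul(Rational(-19, 2), 6)) = Add(52, -57) = -5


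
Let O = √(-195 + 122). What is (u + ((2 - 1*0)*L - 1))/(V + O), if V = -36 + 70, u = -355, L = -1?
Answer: -12172/1229 + 358*I*√73/1229 ≈ -9.904 + 2.4888*I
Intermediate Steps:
V = 34
O = I*√73 (O = √(-73) = I*√73 ≈ 8.544*I)
(u + ((2 - 1*0)*L - 1))/(V + O) = (-355 + ((2 - 1*0)*(-1) - 1))/(34 + I*√73) = (-355 + ((2 + 0)*(-1) - 1))/(34 + I*√73) = (-355 + (2*(-1) - 1))/(34 + I*√73) = (-355 + (-2 - 1))/(34 + I*√73) = (-355 - 3)/(34 + I*√73) = -358/(34 + I*√73)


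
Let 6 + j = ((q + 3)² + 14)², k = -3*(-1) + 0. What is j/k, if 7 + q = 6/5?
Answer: 98122/625 ≈ 157.00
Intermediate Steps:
k = 3 (k = 3 + 0 = 3)
q = -29/5 (q = -7 + 6/5 = -29/5 ≈ -5.8000)
j = 294366/625 (j = -6 + ((-29/5 + 3)² + 14)² = -6 + ((-14/5)² + 14)² = -6 + (196/25 + 14)² = -6 + (546/25)² = -6 + 298116/625 = 294366/625 ≈ 470.99)
j/k = (294366/625)/3 = (294366/625)*(⅓) = 98122/625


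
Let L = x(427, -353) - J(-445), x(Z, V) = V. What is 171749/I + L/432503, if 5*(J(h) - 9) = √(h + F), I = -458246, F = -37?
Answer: -74447842799/198192769738 - I*√482/2162515 ≈ -0.37563 - 1.0152e-5*I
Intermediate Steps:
J(h) = 9 + √(-37 + h)/5 (J(h) = 9 + √(h - 37)/5 = 9 + √(-37 + h)/5)
L = -362 - I*√482/5 (L = -353 - (9 + √(-37 - 445)/5) = -353 - (9 + √(-482)/5) = -353 - (9 + (I*√482)/5) = -353 - (9 + I*√482/5) = -353 + (-9 - I*√482/5) = -362 - I*√482/5 ≈ -362.0 - 4.3909*I)
171749/I + L/432503 = 171749/(-458246) + (-362 - I*√482/5)/432503 = 171749*(-1/458246) + (-362 - I*√482/5)*(1/432503) = -171749/458246 + (-362/432503 - I*√482/2162515) = -74447842799/198192769738 - I*√482/2162515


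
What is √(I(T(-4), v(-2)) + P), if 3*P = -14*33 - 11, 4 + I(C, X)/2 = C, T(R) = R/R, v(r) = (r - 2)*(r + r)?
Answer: I*√1473/3 ≈ 12.793*I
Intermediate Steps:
v(r) = 2*r*(-2 + r) (v(r) = (-2 + r)*(2*r) = 2*r*(-2 + r))
T(R) = 1
I(C, X) = -8 + 2*C
P = -473/3 (P = (-14*33 - 11)/3 = (-462 - 11)/3 = (⅓)*(-473) = -473/3 ≈ -157.67)
√(I(T(-4), v(-2)) + P) = √((-8 + 2*1) - 473/3) = √((-8 + 2) - 473/3) = √(-6 - 473/3) = √(-491/3) = I*√1473/3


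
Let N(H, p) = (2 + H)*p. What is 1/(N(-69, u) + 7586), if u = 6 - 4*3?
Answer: 1/7988 ≈ 0.00012519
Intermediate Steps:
u = -6 (u = 6 - 12 = -6)
N(H, p) = p*(2 + H)
1/(N(-69, u) + 7586) = 1/(-6*(2 - 69) + 7586) = 1/(-6*(-67) + 7586) = 1/(402 + 7586) = 1/7988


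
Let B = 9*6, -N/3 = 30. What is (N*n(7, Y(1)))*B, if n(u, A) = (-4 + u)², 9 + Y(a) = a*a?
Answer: -43740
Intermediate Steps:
Y(a) = -9 + a² (Y(a) = -9 + a*a = -9 + a²)
N = -90 (N = -3*30 = -90)
B = 54
(N*n(7, Y(1)))*B = -90*(-4 + 7)²*54 = -90*3²*54 = -90*9*54 = -810*54 = -43740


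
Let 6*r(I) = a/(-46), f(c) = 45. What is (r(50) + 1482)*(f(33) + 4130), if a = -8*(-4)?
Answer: 426893750/69 ≈ 6.1869e+6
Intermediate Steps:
a = 32
r(I) = -8/69 (r(I) = (32/(-46))/6 = (32*(-1/46))/6 = (⅙)*(-16/23) = -8/69)
(r(50) + 1482)*(f(33) + 4130) = (-8/69 + 1482)*(45 + 4130) = (102250/69)*4175 = 426893750/69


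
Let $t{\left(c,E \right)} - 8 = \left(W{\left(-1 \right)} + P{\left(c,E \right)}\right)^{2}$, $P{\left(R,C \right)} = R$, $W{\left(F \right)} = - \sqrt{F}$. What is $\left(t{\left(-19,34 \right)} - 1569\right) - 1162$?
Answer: $-2363 + 38 i \approx -2363.0 + 38.0 i$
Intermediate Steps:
$t{\left(c,E \right)} = 8 + \left(c - i\right)^{2}$ ($t{\left(c,E \right)} = 8 + \left(- \sqrt{-1} + c\right)^{2} = 8 + \left(- i + c\right)^{2} = 8 + \left(c - i\right)^{2}$)
$\left(t{\left(-19,34 \right)} - 1569\right) - 1162 = \left(\left(8 + \left(-19 - i\right)^{2}\right) - 1569\right) - 1162 = \left(-1561 + \left(-19 - i\right)^{2}\right) - 1162 = -2723 + \left(-19 - i\right)^{2}$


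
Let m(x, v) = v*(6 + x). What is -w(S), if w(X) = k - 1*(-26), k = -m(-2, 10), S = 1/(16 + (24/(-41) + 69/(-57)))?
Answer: 14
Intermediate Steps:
S = 779/11065 (S = 1/(16 + (24*(-1/41) + 69*(-1/57))) = 1/(16 + (-24/41 - 23/19)) = 1/(16 - 1399/779) = 1/(11065/779) = 779/11065 ≈ 0.070402)
k = -40 (k = -10*(6 - 2) = -10*4 = -1*40 = -40)
w(X) = -14 (w(X) = -40 - 1*(-26) = -40 + 26 = -14)
-w(S) = -1*(-14) = 14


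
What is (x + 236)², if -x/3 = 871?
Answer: 5650129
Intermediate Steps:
x = -2613 (x = -3*871 = -2613)
(x + 236)² = (-2613 + 236)² = (-2377)² = 5650129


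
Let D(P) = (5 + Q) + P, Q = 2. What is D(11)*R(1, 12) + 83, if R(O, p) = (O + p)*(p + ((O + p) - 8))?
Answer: 4061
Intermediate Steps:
R(O, p) = (O + p)*(-8 + O + 2*p) (R(O, p) = (O + p)*(p + (-8 + O + p)) = (O + p)*(-8 + O + 2*p))
D(P) = 7 + P (D(P) = (5 + 2) + P = 7 + P)
D(11)*R(1, 12) + 83 = (7 + 11)*(1² - 8*1 - 8*12 + 2*12² + 3*1*12) + 83 = 18*(1 - 8 - 96 + 2*144 + 36) + 83 = 18*(1 - 8 - 96 + 288 + 36) + 83 = 18*221 + 83 = 3978 + 83 = 4061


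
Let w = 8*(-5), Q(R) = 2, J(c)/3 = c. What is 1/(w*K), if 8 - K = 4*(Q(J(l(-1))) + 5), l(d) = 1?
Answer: 1/800 ≈ 0.0012500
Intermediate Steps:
J(c) = 3*c
w = -40
K = -20 (K = 8 - 4*(2 + 5) = 8 - 4*7 = 8 - 1*28 = 8 - 28 = -20)
1/(w*K) = 1/(-40*(-20)) = 1/800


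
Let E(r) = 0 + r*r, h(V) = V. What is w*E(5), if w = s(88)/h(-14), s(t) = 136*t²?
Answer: -13164800/7 ≈ -1.8807e+6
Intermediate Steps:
E(r) = r² (E(r) = 0 + r² = r²)
w = -526592/7 (w = (136*88²)/(-14) = (136*7744)*(-1/14) = 1053184*(-1/14) = -526592/7 ≈ -75227.)
w*E(5) = -526592/7*5² = -526592/7*25 = -13164800/7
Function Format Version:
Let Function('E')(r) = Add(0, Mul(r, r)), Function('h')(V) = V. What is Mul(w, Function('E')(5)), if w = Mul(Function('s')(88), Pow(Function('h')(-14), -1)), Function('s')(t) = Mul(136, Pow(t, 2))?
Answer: Rational(-13164800, 7) ≈ -1.8807e+6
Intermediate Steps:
Function('E')(r) = Pow(r, 2) (Function('E')(r) = Add(0, Pow(r, 2)) = Pow(r, 2))
w = Rational(-526592, 7) (w = Mul(Mul(136, Pow(88, 2)), Pow(-14, -1)) = Mul(Mul(136, 7744), Rational(-1, 14)) = Mul(1053184, Rational(-1, 14)) = Rational(-526592, 7) ≈ -75227.)
Mul(w, Function('E')(5)) = Mul(Rational(-526592, 7), Pow(5, 2)) = Mul(Rational(-526592, 7), 25) = Rational(-13164800, 7)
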